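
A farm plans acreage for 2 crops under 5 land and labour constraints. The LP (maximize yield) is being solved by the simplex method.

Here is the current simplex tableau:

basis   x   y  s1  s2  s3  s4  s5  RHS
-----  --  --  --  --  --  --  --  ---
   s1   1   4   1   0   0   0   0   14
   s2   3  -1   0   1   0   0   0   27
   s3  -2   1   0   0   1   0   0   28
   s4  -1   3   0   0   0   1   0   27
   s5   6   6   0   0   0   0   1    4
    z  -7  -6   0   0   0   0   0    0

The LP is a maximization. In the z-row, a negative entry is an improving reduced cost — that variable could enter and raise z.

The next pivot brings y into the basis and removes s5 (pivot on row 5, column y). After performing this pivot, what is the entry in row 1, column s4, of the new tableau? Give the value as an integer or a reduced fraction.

Pivot element is row 5, column y: 6.
Normalize row 5: new (row 5, s4) = 0/6 = 0.
row 1 ← row 1 − 4·(new row 5): 0 − 4·0 = 0.

0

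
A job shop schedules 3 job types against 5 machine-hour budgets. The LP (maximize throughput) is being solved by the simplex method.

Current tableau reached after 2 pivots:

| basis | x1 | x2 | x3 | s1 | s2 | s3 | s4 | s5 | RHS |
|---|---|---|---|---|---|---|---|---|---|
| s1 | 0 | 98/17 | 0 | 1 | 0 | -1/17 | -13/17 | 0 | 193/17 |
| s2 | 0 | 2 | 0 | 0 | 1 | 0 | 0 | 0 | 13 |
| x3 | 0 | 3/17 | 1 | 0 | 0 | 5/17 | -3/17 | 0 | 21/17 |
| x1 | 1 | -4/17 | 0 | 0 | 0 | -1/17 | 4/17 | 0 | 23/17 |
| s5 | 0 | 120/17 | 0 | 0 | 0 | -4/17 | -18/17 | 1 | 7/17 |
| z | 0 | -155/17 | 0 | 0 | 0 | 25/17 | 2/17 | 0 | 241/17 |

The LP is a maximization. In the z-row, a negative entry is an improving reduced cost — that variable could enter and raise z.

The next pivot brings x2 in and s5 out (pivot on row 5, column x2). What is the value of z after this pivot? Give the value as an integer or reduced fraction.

353/24

Minimum ratio for x2: (7/17)/(120/17) = 7/120.
z changes by −(z-row coeff of x2)·ratio = −(-155/17)·(7/120) = 217/408.
New z = 241/17 + (217/408) = 353/24.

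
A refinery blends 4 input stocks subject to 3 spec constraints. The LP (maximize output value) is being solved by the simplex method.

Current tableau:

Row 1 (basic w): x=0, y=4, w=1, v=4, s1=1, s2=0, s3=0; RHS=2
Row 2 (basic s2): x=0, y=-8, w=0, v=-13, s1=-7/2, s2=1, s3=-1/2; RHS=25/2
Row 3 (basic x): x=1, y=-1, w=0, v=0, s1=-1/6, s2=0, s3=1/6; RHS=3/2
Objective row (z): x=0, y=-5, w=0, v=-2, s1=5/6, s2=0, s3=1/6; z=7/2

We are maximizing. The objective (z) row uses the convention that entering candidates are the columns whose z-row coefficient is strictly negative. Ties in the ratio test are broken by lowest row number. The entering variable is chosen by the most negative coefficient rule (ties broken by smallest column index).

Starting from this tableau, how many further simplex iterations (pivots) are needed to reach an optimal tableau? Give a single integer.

1

pivot: y in, w out → z = 6
No improving column remains; optimal.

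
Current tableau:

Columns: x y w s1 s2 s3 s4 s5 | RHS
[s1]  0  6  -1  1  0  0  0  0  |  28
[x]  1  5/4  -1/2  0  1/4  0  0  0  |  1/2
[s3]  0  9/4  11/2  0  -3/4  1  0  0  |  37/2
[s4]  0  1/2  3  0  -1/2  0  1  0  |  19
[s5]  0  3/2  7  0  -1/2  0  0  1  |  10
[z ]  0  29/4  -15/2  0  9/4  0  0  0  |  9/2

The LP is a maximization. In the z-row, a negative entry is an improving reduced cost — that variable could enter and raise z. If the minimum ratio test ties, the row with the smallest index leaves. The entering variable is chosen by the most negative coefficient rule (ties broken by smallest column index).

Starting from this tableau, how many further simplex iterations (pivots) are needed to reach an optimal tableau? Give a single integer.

pivot: w in, s5 out → z = 213/14
No improving column remains; optimal.

1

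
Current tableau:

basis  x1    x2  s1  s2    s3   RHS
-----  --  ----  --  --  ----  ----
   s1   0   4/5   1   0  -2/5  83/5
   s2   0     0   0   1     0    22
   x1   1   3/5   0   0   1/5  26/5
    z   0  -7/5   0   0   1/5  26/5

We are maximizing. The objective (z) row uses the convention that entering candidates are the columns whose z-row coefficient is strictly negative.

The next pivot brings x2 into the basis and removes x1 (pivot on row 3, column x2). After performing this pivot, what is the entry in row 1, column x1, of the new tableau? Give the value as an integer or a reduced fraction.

-4/3

Pivot element is row 3, column x2: 3/5.
Normalize row 3: new (row 3, x1) = 1/(3/5) = 5/3.
row 1 ← row 1 − (4/5)·(new row 3): 0 − (4/5)·(5/3) = -4/3.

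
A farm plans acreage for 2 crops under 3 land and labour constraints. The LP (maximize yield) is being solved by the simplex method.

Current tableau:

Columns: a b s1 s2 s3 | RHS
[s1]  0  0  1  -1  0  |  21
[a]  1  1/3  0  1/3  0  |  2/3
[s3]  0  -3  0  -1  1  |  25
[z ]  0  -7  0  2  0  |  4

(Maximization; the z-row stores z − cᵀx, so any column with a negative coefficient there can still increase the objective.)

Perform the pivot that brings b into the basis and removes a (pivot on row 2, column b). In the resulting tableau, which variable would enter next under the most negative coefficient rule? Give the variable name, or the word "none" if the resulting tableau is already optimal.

Pivot element 1/3. New z-row = old z-row − (-7)·(row 2/(1/3)).
Updated z-row coefficients: a: 21, b: 0, s1: 0, s2: 9, s3: 0.
No coefficient is strictly negative; the tableau after this pivot is optimal.

none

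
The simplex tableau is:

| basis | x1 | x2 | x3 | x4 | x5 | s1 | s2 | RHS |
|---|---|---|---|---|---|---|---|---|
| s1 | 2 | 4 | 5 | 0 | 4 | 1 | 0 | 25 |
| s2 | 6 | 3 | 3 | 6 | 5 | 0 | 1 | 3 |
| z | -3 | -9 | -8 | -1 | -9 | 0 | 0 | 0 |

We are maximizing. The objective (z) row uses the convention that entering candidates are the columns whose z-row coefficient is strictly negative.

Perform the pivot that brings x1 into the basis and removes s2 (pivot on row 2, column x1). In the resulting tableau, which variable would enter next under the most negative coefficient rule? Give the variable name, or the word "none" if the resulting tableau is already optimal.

Pivot element 6. New z-row = old z-row − (-3)·(row 2/6).
Updated z-row coefficients: x1: 0, x2: -15/2, x3: -13/2, x4: 2, x5: -13/2, s1: 0, s2: 1/2.
The most negative is -15/2 in column x2, so x2 would enter next.

x2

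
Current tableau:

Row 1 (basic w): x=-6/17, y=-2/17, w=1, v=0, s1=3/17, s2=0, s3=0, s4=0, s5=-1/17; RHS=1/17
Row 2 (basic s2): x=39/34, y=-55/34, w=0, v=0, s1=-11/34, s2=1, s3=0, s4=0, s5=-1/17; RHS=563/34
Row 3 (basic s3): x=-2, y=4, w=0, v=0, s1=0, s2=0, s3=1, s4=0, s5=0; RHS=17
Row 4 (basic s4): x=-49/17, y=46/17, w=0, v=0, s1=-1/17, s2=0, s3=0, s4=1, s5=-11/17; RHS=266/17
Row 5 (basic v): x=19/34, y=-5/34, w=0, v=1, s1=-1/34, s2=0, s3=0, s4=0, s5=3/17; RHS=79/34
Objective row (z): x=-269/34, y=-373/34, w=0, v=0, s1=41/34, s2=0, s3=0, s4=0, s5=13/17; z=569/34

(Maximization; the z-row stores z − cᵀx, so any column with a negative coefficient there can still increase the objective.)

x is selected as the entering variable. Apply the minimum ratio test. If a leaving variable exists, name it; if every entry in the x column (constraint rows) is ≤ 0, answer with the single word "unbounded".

v

Ratios: row 1 (w): entry -6/17 ≤ 0, skip; row 2 (s2): (563/34)/(39/34) = 563/39; row 3 (s3): entry -2 ≤ 0, skip; row 4 (s4): entry -49/17 ≤ 0, skip; row 5 (v): (79/34)/(19/34) = 79/19.
Minimum ratio is in the v row, so v leaves.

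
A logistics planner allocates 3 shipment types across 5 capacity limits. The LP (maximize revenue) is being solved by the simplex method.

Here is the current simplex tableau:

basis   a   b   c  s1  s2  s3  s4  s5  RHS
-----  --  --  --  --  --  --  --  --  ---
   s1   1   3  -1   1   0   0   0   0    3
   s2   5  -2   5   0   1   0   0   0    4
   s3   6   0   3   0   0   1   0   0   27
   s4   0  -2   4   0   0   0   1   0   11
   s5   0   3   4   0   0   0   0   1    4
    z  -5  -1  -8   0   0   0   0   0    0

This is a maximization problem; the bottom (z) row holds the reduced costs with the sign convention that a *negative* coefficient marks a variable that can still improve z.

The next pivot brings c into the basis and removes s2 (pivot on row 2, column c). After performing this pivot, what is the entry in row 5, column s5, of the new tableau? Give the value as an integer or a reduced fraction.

1

Pivot element is row 2, column c: 5.
Normalize row 2: new (row 2, s5) = 0/5 = 0.
row 5 ← row 5 − 4·(new row 2): 1 − 4·0 = 1.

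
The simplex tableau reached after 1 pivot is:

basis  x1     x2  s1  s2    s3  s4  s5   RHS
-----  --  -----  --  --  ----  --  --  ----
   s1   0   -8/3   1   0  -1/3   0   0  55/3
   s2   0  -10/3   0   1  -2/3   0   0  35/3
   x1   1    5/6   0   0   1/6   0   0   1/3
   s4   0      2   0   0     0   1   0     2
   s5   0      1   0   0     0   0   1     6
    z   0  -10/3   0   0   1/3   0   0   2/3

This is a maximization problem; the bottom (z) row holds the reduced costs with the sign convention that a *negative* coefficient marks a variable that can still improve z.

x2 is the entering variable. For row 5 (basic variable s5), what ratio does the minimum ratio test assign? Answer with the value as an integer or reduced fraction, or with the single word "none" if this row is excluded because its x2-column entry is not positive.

6

Ratio = RHS / (x2 entry) = 6 / 1 = 6.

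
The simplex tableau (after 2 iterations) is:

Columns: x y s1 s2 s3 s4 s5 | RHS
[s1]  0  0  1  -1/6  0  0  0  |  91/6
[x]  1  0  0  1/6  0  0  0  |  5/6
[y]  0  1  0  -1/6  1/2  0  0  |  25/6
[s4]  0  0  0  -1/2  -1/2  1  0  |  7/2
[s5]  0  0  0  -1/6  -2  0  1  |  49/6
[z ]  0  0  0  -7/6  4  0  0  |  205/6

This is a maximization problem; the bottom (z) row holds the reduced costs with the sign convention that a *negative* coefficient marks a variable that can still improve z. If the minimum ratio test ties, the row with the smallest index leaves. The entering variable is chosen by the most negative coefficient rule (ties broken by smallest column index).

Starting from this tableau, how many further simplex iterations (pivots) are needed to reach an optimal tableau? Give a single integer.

pivot: s2 in, x out → z = 40
No improving column remains; optimal.

1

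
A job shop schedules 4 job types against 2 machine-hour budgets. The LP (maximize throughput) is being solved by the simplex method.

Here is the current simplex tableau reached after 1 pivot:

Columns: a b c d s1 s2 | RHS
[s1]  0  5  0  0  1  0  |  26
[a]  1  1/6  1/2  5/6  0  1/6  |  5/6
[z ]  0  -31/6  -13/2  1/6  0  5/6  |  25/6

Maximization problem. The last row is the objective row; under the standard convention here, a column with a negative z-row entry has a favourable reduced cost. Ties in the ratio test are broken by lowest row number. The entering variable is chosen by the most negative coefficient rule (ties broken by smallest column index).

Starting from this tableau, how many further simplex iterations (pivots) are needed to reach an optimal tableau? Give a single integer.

2

pivot: c in, a out → z = 15
pivot: b in, c out → z = 30
No improving column remains; optimal.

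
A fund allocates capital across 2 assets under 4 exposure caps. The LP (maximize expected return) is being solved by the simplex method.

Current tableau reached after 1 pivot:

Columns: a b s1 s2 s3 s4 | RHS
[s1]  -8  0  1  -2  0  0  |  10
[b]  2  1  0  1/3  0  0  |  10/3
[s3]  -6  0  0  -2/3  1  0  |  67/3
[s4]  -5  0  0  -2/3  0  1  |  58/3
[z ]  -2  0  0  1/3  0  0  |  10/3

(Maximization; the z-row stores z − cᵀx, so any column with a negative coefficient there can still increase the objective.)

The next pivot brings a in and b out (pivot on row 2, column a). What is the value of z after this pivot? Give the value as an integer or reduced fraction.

Minimum ratio for a: (10/3)/2 = 5/3.
z changes by −(z-row coeff of a)·ratio = −(-2)·(5/3) = 10/3.
New z = 10/3 + (10/3) = 20/3.

20/3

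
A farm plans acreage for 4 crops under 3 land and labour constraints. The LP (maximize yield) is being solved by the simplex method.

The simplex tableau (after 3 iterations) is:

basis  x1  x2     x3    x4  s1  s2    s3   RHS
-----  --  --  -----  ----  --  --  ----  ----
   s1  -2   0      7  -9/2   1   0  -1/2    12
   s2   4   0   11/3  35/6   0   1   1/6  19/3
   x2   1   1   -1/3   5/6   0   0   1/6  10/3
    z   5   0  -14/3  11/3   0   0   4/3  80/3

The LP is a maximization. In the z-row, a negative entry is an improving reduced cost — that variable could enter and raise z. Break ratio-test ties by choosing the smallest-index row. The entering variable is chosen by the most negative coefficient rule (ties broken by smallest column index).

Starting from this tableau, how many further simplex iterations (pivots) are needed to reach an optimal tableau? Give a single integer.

1

pivot: x3 in, s1 out → z = 104/3
No improving column remains; optimal.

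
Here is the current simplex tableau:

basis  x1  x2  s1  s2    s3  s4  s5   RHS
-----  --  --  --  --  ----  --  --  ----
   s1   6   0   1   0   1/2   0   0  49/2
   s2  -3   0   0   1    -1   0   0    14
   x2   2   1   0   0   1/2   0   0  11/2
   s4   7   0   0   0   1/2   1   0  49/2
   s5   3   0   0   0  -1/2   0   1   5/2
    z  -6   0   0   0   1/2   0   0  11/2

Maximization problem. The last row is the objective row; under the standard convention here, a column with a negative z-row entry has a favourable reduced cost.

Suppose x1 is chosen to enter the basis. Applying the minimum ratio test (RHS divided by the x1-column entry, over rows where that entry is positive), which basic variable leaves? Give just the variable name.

s5

Ratios: row 1 (s1): (49/2)/6 = 49/12; row 2 (s2): entry -3 ≤ 0, skip; row 3 (x2): (11/2)/2 = 11/4; row 4 (s4): (49/2)/7 = 7/2; row 5 (s5): (5/2)/3 = 5/6.
Minimum ratio 5/6 is in the s5 row, so s5 leaves.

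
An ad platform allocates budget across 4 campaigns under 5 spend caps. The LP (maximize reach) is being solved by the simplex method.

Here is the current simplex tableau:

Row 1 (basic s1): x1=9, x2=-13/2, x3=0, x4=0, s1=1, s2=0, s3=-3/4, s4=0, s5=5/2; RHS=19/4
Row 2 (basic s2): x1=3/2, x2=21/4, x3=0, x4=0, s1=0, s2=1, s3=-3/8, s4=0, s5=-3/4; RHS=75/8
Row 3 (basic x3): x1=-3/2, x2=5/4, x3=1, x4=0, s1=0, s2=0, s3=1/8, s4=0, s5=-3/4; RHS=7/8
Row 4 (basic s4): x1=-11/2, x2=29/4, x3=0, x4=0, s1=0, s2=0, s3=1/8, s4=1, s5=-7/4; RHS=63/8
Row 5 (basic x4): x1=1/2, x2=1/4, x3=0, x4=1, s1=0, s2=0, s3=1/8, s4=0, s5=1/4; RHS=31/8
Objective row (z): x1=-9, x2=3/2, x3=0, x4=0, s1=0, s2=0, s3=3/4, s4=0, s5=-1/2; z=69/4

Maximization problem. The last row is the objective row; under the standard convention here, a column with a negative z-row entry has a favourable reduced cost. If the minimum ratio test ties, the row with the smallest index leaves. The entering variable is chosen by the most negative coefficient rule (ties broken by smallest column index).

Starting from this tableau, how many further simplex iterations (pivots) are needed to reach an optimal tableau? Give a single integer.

pivot: x1 in, s1 out → z = 22
pivot: x2 in, s2 out → z = 2187/76
pivot: s3 in, x4 out → z = 918/29
No improving column remains; optimal.

3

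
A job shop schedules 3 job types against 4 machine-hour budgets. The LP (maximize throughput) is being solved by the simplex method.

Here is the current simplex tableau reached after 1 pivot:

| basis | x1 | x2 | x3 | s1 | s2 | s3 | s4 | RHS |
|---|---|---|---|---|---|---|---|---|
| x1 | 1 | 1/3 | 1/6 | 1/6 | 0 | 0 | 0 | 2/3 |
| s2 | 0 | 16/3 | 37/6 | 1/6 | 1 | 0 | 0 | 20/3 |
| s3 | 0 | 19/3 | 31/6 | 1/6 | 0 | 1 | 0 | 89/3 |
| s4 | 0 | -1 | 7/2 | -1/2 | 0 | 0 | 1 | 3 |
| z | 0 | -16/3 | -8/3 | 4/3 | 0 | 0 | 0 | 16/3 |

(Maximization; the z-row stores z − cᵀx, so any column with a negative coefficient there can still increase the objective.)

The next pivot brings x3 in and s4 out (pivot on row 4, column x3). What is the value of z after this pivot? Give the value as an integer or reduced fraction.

160/21

Minimum ratio for x3: 3/(7/2) = 6/7.
z changes by −(z-row coeff of x3)·ratio = −(-8/3)·(6/7) = 16/7.
New z = 16/3 + (16/7) = 160/21.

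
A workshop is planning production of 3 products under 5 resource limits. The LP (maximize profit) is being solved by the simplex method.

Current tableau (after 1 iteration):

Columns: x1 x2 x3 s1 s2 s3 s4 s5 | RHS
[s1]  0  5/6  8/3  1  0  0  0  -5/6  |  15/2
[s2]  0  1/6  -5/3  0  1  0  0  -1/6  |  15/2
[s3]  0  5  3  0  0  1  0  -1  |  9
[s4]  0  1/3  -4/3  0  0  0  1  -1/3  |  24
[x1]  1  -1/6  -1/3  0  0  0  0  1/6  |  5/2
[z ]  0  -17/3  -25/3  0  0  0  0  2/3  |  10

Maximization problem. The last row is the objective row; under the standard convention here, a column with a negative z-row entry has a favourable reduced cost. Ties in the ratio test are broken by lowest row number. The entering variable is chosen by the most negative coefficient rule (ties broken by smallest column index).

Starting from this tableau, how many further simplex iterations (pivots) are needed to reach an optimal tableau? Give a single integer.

pivot: x3 in, s1 out → z = 535/16
pivot: x2 in, s3 out → z = 2201/65
pivot: s5 in, x1 out → z = 145
No improving column remains; optimal.

3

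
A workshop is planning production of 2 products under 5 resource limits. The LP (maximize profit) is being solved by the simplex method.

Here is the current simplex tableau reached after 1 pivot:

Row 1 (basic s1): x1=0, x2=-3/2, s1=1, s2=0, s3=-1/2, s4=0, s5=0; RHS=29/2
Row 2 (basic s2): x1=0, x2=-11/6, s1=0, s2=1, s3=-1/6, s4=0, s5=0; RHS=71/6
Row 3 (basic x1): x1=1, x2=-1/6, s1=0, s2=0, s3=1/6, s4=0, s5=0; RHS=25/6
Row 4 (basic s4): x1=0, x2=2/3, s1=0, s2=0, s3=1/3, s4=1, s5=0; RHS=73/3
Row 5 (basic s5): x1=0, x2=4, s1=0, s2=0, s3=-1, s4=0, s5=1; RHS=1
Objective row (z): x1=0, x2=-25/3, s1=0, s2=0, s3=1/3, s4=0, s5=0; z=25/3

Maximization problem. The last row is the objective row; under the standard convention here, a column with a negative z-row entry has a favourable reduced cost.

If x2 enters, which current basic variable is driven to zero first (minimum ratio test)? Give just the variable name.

s5

Ratios: row 1 (s1): entry -3/2 ≤ 0, skip; row 2 (s2): entry -11/6 ≤ 0, skip; row 3 (x1): entry -1/6 ≤ 0, skip; row 4 (s4): (73/3)/(2/3) = 73/2; row 5 (s5): 1/4 = 1/4.
Minimum ratio 1/4 is in the s5 row, so s5 leaves.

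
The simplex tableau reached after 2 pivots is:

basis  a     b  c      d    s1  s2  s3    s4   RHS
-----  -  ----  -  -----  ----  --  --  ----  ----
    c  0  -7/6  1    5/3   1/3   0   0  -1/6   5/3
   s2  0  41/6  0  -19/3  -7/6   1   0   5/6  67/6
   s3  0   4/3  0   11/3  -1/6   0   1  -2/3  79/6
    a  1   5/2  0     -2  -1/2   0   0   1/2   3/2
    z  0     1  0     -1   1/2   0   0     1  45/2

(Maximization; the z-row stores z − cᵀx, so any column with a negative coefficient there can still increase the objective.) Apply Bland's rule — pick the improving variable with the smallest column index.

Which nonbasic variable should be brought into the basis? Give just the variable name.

d

Objective-row coefficients: a: 0, b: 1, c: 0, d: -1, s1: 1/2, s2: 0, s3: 0, s4: 1.
Improving columns: d. Bland's rule picks the smallest column index → d.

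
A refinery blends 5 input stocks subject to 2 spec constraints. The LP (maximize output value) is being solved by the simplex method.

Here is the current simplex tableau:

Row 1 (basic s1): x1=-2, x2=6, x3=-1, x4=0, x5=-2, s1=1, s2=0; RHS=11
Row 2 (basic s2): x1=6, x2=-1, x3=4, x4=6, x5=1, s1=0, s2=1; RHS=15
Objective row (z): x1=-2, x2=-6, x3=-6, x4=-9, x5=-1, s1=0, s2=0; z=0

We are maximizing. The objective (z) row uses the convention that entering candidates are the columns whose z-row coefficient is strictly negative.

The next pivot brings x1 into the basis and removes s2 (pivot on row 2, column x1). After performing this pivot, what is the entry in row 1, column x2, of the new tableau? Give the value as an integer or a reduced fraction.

17/3

Pivot element is row 2, column x1: 6.
Normalize row 2: new (row 2, x2) = (-1)/6 = -1/6.
row 1 ← row 1 − (-2)·(new row 2): 6 − (-2)·(-1/6) = 17/3.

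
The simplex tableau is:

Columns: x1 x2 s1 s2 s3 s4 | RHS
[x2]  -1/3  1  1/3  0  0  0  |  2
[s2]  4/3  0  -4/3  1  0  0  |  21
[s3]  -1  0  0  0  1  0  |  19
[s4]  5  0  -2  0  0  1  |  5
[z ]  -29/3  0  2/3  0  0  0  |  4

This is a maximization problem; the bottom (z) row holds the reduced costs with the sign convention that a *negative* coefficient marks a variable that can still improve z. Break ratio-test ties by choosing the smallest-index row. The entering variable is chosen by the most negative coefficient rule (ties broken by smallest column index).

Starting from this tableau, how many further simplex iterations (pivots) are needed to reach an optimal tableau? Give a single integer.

2

pivot: x1 in, s4 out → z = 41/3
pivot: s1 in, x2 out → z = 51
No improving column remains; optimal.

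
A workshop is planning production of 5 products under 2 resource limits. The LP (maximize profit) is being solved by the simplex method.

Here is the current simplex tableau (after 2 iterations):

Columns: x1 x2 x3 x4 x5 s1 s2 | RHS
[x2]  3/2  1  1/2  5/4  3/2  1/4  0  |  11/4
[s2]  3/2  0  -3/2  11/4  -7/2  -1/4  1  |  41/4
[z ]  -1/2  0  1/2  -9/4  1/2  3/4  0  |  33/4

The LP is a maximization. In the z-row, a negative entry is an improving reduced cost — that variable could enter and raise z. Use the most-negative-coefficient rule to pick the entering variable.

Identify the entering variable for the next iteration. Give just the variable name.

Objective-row coefficients: x1: -1/2, x2: 0, x3: 1/2, x4: -9/4, x5: 1/2, s1: 3/4, s2: 0.
The most negative is -9/4 in column x4, so x4 enters.

x4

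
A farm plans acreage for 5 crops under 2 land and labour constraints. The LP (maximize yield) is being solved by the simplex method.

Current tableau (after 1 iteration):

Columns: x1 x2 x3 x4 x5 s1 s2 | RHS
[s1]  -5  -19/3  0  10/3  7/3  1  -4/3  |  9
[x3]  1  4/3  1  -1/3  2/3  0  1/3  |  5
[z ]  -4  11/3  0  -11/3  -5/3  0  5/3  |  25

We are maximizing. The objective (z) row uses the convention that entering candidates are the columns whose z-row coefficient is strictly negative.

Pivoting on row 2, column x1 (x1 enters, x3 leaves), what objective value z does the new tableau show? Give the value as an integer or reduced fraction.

Minimum ratio for x1: 5/1 = 5.
z changes by −(z-row coeff of x1)·ratio = −(-4)·5 = 20.
New z = 25 + 20 = 45.

45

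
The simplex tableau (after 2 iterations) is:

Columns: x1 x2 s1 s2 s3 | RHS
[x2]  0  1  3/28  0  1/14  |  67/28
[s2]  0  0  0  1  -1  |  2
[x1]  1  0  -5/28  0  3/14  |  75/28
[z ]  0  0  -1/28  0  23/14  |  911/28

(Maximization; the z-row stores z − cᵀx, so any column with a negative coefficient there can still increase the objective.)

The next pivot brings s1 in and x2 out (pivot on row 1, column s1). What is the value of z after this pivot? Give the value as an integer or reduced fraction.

Minimum ratio for s1: (67/28)/(3/28) = 67/3.
z changes by −(z-row coeff of s1)·ratio = −(-1/28)·(67/3) = 67/84.
New z = 911/28 + (67/84) = 100/3.

100/3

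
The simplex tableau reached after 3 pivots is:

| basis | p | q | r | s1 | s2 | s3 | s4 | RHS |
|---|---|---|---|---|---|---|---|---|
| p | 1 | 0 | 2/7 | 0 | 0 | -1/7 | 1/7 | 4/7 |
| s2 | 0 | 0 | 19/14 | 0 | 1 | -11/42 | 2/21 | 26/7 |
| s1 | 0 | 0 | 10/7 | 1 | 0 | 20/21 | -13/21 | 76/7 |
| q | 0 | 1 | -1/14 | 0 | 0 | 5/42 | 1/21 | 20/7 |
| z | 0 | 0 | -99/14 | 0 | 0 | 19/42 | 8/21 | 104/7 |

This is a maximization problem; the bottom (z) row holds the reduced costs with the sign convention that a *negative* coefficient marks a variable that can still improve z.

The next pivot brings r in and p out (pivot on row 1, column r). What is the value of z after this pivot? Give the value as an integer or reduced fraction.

Minimum ratio for r: (4/7)/(2/7) = 2.
z changes by −(z-row coeff of r)·ratio = −(-99/14)·2 = 99/7.
New z = 104/7 + (99/7) = 29.

29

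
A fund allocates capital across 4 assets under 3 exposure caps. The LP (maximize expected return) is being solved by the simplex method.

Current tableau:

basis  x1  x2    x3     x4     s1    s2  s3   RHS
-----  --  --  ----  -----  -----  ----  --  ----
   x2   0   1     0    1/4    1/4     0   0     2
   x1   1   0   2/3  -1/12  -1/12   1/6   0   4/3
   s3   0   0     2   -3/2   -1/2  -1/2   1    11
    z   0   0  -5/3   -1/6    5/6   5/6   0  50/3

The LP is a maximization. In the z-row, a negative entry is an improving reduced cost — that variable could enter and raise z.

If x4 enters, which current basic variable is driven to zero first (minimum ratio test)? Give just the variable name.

Ratios: row 1 (x2): 2/(1/4) = 8; row 2 (x1): entry -1/12 ≤ 0, skip; row 3 (s3): entry -3/2 ≤ 0, skip.
Minimum ratio 8 is in the x2 row, so x2 leaves.

x2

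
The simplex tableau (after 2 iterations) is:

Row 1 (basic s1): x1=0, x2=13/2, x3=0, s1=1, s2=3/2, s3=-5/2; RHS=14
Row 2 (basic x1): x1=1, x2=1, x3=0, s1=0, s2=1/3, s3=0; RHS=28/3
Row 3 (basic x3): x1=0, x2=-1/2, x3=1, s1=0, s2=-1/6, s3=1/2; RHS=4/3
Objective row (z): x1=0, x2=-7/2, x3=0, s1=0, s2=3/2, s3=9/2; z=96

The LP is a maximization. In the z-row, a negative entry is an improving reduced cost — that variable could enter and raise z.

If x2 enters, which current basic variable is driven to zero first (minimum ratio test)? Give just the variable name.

Ratios: row 1 (s1): 14/(13/2) = 28/13; row 2 (x1): (28/3)/1 = 28/3; row 3 (x3): entry -1/2 ≤ 0, skip.
Minimum ratio 28/13 is in the s1 row, so s1 leaves.

s1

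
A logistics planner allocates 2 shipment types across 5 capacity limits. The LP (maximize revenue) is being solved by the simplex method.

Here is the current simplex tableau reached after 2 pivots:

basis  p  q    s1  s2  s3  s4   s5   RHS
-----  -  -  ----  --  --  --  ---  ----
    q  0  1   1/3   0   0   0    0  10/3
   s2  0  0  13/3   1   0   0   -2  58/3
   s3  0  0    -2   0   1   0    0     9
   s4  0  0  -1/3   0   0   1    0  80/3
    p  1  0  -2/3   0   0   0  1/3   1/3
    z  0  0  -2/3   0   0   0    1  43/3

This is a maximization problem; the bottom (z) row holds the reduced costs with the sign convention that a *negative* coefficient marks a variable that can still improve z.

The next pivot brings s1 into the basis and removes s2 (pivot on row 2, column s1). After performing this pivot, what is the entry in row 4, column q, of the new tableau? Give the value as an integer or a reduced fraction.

0

Pivot element is row 2, column s1: 13/3.
Normalize row 2: new (row 2, q) = 0/(13/3) = 0.
row 4 ← row 4 − (-1/3)·(new row 2): 0 − (-1/3)·0 = 0.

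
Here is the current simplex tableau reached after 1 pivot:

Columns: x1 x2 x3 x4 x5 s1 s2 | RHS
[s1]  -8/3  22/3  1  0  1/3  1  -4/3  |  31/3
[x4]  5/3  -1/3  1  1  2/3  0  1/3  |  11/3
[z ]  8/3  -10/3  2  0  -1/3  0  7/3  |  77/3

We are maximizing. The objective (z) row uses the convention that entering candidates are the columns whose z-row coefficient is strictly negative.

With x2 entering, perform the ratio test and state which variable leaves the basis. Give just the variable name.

Ratios: row 1 (s1): (31/3)/(22/3) = 31/22; row 2 (x4): entry -1/3 ≤ 0, skip.
Minimum ratio 31/22 is in the s1 row, so s1 leaves.

s1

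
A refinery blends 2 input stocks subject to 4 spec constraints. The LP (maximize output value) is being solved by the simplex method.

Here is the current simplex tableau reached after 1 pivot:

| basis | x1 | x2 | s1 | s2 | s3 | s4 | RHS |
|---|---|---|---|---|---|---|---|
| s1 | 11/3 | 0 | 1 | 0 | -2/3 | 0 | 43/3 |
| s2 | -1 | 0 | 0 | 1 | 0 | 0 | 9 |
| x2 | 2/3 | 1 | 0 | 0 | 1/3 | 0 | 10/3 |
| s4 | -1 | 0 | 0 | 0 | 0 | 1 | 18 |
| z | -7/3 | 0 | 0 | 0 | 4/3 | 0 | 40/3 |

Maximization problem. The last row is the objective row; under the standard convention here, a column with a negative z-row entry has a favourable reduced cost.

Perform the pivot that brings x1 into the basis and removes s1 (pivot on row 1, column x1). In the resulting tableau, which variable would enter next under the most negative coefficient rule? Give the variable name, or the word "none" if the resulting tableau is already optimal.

none

Pivot element 11/3. New z-row = old z-row − (-7/3)·(row 1/(11/3)).
Updated z-row coefficients: x1: 0, x2: 0, s1: 7/11, s2: 0, s3: 10/11, s4: 0.
No coefficient is strictly negative; the tableau after this pivot is optimal.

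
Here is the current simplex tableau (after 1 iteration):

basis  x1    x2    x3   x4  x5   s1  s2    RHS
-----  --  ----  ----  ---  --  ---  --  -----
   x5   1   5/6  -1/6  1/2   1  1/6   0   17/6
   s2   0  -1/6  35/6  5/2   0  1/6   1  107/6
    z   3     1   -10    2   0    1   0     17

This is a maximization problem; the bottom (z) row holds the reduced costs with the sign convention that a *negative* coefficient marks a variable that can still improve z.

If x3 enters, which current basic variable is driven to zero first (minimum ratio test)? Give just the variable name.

Ratios: row 1 (x5): entry -1/6 ≤ 0, skip; row 2 (s2): (107/6)/(35/6) = 107/35.
Minimum ratio 107/35 is in the s2 row, so s2 leaves.

s2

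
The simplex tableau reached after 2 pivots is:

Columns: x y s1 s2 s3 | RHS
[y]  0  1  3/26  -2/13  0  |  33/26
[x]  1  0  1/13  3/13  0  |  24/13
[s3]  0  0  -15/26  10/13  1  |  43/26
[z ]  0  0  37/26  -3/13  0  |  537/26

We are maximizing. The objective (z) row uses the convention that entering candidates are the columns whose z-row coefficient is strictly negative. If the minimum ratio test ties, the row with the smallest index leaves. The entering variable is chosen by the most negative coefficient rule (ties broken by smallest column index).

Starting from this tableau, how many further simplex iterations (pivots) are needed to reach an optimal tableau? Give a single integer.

1

pivot: s2 in, s3 out → z = 423/20
No improving column remains; optimal.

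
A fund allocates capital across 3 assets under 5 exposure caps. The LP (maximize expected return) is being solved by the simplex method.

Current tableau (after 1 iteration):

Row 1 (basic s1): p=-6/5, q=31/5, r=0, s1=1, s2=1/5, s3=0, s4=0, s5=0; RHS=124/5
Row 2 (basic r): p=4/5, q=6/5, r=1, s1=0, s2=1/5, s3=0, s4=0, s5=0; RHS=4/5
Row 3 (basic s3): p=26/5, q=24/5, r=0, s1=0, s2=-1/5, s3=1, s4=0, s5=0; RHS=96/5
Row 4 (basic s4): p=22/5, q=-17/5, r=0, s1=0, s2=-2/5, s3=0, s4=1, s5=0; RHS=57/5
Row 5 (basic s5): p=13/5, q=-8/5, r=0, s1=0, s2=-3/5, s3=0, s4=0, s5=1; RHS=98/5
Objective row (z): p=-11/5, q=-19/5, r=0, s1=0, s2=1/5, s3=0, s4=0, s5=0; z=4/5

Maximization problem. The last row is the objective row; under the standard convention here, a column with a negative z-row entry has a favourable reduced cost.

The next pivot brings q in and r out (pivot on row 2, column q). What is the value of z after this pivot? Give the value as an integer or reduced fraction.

10/3

Minimum ratio for q: (4/5)/(6/5) = 2/3.
z changes by −(z-row coeff of q)·ratio = −(-19/5)·(2/3) = 38/15.
New z = 4/5 + (38/15) = 10/3.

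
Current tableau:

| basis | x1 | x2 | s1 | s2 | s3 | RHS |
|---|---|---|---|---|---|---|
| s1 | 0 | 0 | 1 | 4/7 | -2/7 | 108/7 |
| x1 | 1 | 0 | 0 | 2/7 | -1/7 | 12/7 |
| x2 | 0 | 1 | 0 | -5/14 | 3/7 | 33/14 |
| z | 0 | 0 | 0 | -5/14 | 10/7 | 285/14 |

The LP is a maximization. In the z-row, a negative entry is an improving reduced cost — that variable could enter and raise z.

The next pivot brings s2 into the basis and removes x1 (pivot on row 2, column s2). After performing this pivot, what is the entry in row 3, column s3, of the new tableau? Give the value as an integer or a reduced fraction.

Pivot element is row 2, column s2: 2/7.
Normalize row 2: new (row 2, s3) = (-1/7)/(2/7) = -1/2.
row 3 ← row 3 − (-5/14)·(new row 2): 3/7 − (-5/14)·(-1/2) = 1/4.

1/4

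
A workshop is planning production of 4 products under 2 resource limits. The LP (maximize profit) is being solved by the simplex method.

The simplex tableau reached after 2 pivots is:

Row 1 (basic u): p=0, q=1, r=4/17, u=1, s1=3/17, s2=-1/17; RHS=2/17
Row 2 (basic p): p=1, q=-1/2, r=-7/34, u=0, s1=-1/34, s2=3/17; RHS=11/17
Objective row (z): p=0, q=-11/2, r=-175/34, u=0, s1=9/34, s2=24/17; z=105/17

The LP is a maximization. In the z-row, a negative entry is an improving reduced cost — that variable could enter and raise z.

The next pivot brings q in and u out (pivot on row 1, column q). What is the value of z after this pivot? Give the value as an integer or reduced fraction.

Minimum ratio for q: (2/17)/1 = 2/17.
z changes by −(z-row coeff of q)·ratio = −(-11/2)·(2/17) = 11/17.
New z = 105/17 + (11/17) = 116/17.

116/17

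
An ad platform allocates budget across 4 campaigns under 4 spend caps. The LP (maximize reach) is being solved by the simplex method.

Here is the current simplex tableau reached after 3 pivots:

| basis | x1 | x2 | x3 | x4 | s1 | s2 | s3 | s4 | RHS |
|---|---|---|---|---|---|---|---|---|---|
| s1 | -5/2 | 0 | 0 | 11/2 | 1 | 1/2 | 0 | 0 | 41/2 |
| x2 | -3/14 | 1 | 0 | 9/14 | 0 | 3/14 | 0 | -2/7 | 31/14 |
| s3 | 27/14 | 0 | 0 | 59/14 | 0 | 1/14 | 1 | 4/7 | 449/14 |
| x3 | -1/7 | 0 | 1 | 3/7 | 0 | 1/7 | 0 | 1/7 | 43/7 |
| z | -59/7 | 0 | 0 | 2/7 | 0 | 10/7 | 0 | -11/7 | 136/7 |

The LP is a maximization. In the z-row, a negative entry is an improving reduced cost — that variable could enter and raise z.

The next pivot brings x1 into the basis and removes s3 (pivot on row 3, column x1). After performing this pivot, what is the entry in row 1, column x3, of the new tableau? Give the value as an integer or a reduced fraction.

Pivot element is row 3, column x1: 27/14.
Normalize row 3: new (row 3, x3) = 0/(27/14) = 0.
row 1 ← row 1 − (-5/2)·(new row 3): 0 − (-5/2)·0 = 0.

0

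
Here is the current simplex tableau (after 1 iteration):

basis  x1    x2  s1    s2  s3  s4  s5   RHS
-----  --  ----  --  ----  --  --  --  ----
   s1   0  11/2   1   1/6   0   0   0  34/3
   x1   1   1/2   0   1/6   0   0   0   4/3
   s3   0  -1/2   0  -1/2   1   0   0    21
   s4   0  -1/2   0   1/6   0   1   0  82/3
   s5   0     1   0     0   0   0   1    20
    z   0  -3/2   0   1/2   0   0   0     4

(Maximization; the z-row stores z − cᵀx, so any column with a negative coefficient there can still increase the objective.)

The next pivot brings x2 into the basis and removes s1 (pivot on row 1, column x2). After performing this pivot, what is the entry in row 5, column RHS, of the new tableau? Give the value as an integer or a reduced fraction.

Pivot element is row 1, column x2: 11/2.
Normalize row 1: new (row 1, RHS) = (34/3)/(11/2) = 68/33.
row 5 ← row 5 − 1·(new row 1): 20 − 1·(68/33) = 592/33.

592/33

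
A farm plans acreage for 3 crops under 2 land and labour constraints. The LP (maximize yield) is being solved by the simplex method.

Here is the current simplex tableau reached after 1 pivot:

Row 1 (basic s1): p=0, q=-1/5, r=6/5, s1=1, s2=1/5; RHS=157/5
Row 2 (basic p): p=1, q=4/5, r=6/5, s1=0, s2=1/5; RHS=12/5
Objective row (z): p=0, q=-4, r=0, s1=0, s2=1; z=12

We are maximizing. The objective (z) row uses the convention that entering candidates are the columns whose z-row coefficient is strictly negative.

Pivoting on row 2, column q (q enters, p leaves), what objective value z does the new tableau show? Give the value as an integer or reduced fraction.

Minimum ratio for q: (12/5)/(4/5) = 3.
z changes by −(z-row coeff of q)·ratio = −(-4)·3 = 12.
New z = 12 + 12 = 24.

24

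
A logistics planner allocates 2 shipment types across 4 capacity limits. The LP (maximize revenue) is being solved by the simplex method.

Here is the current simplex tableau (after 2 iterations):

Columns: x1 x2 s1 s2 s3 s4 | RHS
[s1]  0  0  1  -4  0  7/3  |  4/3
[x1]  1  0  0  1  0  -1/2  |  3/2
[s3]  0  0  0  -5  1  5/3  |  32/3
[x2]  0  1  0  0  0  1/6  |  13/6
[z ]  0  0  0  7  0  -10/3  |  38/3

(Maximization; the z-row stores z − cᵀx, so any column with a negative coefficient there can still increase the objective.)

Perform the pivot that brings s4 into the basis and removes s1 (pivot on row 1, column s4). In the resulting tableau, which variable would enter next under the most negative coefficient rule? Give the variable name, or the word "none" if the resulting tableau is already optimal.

Pivot element 7/3. New z-row = old z-row − (-10/3)·(row 1/(7/3)).
Updated z-row coefficients: x1: 0, x2: 0, s1: 10/7, s2: 9/7, s3: 0, s4: 0.
No coefficient is strictly negative; the tableau after this pivot is optimal.

none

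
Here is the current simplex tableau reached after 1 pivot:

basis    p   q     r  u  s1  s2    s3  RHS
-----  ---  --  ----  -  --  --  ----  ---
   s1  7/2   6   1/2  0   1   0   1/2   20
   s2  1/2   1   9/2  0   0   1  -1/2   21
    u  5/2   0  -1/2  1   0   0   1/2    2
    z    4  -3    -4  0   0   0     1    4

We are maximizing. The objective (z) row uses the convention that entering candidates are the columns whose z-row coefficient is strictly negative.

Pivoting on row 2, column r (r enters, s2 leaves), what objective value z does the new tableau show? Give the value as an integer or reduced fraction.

Minimum ratio for r: 21/(9/2) = 14/3.
z changes by −(z-row coeff of r)·ratio = −(-4)·(14/3) = 56/3.
New z = 4 + (56/3) = 68/3.

68/3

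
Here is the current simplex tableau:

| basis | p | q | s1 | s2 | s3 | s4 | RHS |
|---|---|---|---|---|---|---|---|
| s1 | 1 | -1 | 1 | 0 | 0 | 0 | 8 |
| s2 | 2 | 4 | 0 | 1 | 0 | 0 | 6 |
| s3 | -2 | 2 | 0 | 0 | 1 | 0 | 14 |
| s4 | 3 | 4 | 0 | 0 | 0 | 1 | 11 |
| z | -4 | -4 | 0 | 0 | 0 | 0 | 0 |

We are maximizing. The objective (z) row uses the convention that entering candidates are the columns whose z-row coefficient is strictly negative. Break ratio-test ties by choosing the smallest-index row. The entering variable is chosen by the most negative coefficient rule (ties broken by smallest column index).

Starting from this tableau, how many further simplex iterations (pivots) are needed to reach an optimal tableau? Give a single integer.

1

pivot: p in, s2 out → z = 12
No improving column remains; optimal.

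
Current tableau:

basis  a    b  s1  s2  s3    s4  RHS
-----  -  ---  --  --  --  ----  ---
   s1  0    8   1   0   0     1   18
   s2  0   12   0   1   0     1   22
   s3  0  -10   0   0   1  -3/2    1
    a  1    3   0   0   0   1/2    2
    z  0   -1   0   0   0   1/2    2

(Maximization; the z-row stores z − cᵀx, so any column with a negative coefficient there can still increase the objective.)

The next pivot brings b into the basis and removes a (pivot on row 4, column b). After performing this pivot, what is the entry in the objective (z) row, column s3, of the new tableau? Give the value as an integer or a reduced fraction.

Pivot element is row 4, column b: 3.
Normalize row 4: new (row 4, s3) = 0/3 = 0.
z-row ← z-row − (-1)·(new row 4): 0 − (-1)·0 = 0.

0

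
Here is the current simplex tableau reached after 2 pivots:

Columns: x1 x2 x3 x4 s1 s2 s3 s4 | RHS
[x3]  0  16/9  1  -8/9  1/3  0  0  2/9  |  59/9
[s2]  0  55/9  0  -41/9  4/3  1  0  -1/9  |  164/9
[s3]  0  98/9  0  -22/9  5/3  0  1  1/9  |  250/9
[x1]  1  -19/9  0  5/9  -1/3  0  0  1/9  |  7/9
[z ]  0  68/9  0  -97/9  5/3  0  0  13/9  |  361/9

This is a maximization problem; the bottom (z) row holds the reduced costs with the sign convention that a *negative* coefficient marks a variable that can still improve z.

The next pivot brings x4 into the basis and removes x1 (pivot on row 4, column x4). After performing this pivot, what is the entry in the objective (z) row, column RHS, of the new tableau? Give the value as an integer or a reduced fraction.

Pivot element is row 4, column x4: 5/9.
Normalize row 4: new (row 4, RHS) = (7/9)/(5/9) = 7/5.
z-row ← z-row − (-97/9)·(new row 4): 361/9 − (-97/9)·(7/5) = 276/5.

276/5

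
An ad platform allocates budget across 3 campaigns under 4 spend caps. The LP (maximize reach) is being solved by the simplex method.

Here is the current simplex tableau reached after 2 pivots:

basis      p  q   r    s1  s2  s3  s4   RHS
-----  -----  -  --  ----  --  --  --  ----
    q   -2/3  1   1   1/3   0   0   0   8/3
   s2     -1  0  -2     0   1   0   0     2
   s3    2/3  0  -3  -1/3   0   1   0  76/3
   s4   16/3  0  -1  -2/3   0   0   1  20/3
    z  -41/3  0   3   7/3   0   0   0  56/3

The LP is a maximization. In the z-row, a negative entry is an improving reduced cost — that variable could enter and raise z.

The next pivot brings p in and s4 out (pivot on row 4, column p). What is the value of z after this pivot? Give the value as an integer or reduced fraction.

143/4

Minimum ratio for p: (20/3)/(16/3) = 5/4.
z changes by −(z-row coeff of p)·ratio = −(-41/3)·(5/4) = 205/12.
New z = 56/3 + (205/12) = 143/4.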